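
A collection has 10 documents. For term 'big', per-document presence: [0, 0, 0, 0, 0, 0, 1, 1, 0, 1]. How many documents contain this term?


Checking each document for 'big':
Doc 1: absent
Doc 2: absent
Doc 3: absent
Doc 4: absent
Doc 5: absent
Doc 6: absent
Doc 7: present
Doc 8: present
Doc 9: absent
Doc 10: present
df = sum of presences = 0 + 0 + 0 + 0 + 0 + 0 + 1 + 1 + 0 + 1 = 3

3


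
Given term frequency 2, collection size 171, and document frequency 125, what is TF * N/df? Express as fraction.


TF * (N/df)
= 2 * (171/125)
= 2 * 171/125
= 342/125

342/125


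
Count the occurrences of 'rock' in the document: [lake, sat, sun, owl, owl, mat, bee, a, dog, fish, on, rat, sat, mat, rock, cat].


Document has 16 words
Scanning for 'rock':
Found at positions: [14]
Count = 1

1


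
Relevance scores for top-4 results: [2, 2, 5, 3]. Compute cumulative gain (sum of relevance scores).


Cumulative Gain = sum of relevance scores
Position 1: rel=2, running sum=2
Position 2: rel=2, running sum=4
Position 3: rel=5, running sum=9
Position 4: rel=3, running sum=12
CG = 12

12


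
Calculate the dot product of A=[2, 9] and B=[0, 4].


Dot product = sum of element-wise products
A[0]*B[0] = 2*0 = 0
A[1]*B[1] = 9*4 = 36
Sum = 0 + 36 = 36

36


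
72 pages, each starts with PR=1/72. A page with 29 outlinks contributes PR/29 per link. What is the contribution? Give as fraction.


Initial PR = 1/72 = 1/72
Outlinks = 29
Contribution per link = PR / outlinks
= 1/72 / 29
= 1/2088

1/2088


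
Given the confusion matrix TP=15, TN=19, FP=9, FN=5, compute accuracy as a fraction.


Accuracy = (TP + TN) / (TP + TN + FP + FN)
TP + TN = 15 + 19 = 34
Total = 15 + 19 + 9 + 5 = 48
Accuracy = 34 / 48 = 17/24

17/24


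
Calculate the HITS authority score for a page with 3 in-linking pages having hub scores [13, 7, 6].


Authority = sum of hub scores of in-linkers
In-link 1: hub score = 13
In-link 2: hub score = 7
In-link 3: hub score = 6
Authority = 13 + 7 + 6 = 26

26


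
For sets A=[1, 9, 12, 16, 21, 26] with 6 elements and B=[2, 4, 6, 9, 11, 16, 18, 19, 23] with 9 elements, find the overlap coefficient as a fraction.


A intersect B = [9, 16]
|A intersect B| = 2
min(|A|, |B|) = min(6, 9) = 6
Overlap = 2 / 6 = 1/3

1/3


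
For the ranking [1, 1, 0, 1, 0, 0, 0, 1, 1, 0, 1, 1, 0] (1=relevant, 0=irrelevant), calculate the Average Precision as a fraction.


Computing P@k for each relevant position:
Position 1: relevant, P@1 = 1/1 = 1
Position 2: relevant, P@2 = 2/2 = 1
Position 3: not relevant
Position 4: relevant, P@4 = 3/4 = 3/4
Position 5: not relevant
Position 6: not relevant
Position 7: not relevant
Position 8: relevant, P@8 = 4/8 = 1/2
Position 9: relevant, P@9 = 5/9 = 5/9
Position 10: not relevant
Position 11: relevant, P@11 = 6/11 = 6/11
Position 12: relevant, P@12 = 7/12 = 7/12
Position 13: not relevant
Sum of P@k = 1 + 1 + 3/4 + 1/2 + 5/9 + 6/11 + 7/12 = 977/198
AP = 977/198 / 7 = 977/1386

977/1386


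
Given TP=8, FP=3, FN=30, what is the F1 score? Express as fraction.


F1 = 2 * P * R / (P + R)
P = TP/(TP+FP) = 8/11 = 8/11
R = TP/(TP+FN) = 8/38 = 4/19
2 * P * R = 2 * 8/11 * 4/19 = 64/209
P + R = 8/11 + 4/19 = 196/209
F1 = 64/209 / 196/209 = 16/49

16/49


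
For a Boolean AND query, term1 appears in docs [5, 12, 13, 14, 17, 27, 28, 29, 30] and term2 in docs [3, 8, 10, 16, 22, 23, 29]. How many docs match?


Boolean AND: find intersection of posting lists
term1 docs: [5, 12, 13, 14, 17, 27, 28, 29, 30]
term2 docs: [3, 8, 10, 16, 22, 23, 29]
Intersection: [29]
|intersection| = 1

1


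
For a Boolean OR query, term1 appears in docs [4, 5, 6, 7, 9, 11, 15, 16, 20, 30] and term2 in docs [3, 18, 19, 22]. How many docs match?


Boolean OR: find union of posting lists
term1 docs: [4, 5, 6, 7, 9, 11, 15, 16, 20, 30]
term2 docs: [3, 18, 19, 22]
Union: [3, 4, 5, 6, 7, 9, 11, 15, 16, 18, 19, 20, 22, 30]
|union| = 14

14


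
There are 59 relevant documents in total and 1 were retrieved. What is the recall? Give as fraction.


Recall = retrieved_relevant / total_relevant
= 1 / 59
= 1 / (1 + 58)
= 1/59

1/59


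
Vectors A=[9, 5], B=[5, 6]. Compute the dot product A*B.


Dot product = sum of element-wise products
A[0]*B[0] = 9*5 = 45
A[1]*B[1] = 5*6 = 30
Sum = 45 + 30 = 75

75


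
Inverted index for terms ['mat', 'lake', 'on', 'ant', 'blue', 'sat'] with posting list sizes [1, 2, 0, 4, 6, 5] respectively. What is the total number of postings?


Summing posting list sizes:
'mat': 1 postings
'lake': 2 postings
'on': 0 postings
'ant': 4 postings
'blue': 6 postings
'sat': 5 postings
Total = 1 + 2 + 0 + 4 + 6 + 5 = 18

18


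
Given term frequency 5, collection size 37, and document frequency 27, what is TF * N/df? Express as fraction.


TF * (N/df)
= 5 * (37/27)
= 5 * 37/27
= 185/27

185/27


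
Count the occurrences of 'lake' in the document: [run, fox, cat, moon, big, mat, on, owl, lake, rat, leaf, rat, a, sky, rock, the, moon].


Document has 17 words
Scanning for 'lake':
Found at positions: [8]
Count = 1

1


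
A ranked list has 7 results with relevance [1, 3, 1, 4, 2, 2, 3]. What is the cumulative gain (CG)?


Cumulative Gain = sum of relevance scores
Position 1: rel=1, running sum=1
Position 2: rel=3, running sum=4
Position 3: rel=1, running sum=5
Position 4: rel=4, running sum=9
Position 5: rel=2, running sum=11
Position 6: rel=2, running sum=13
Position 7: rel=3, running sum=16
CG = 16

16


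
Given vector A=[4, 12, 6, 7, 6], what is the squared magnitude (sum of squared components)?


|A|^2 = sum of squared components
A[0]^2 = 4^2 = 16
A[1]^2 = 12^2 = 144
A[2]^2 = 6^2 = 36
A[3]^2 = 7^2 = 49
A[4]^2 = 6^2 = 36
Sum = 16 + 144 + 36 + 49 + 36 = 281

281


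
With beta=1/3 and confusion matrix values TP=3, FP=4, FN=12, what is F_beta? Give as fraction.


P = TP/(TP+FP) = 3/7 = 3/7
R = TP/(TP+FN) = 3/15 = 1/5
beta^2 = 1/3^2 = 1/9
(1 + beta^2) = 10/9
Numerator = (1+beta^2)*P*R = 2/21
Denominator = beta^2*P + R = 1/21 + 1/5 = 26/105
F_beta = 5/13

5/13


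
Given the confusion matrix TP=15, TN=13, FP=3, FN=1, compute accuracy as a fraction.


Accuracy = (TP + TN) / (TP + TN + FP + FN)
TP + TN = 15 + 13 = 28
Total = 15 + 13 + 3 + 1 = 32
Accuracy = 28 / 32 = 7/8

7/8


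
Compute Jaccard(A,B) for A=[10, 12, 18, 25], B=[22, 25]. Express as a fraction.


A intersect B = [25]
|A intersect B| = 1
A union B = [10, 12, 18, 22, 25]
|A union B| = 5
Jaccard = 1/5 = 1/5

1/5


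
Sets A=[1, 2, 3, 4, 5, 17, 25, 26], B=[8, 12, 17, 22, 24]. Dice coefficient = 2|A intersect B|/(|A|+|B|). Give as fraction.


A intersect B = [17]
|A intersect B| = 1
|A| = 8, |B| = 5
Dice = 2*1 / (8+5)
= 2 / 13 = 2/13

2/13


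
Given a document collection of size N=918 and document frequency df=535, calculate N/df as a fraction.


IDF ratio = N / df
= 918 / 535
= 918/535

918/535


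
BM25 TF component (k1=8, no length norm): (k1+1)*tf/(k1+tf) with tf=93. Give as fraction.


BM25 TF component = (k1+1)*tf / (k1+tf)
k1 = 8, tf = 93
Numerator = (8+1)*93 = 837
Denominator = 8 + 93 = 101
= 837/101 = 837/101

837/101


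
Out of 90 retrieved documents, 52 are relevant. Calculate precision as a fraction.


Precision = relevant_retrieved / total_retrieved
= 52 / 90
= 52 / (52 + 38)
= 26/45

26/45


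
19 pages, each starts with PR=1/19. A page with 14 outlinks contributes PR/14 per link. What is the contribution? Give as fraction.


Initial PR = 1/19 = 1/19
Outlinks = 14
Contribution per link = PR / outlinks
= 1/19 / 14
= 1/266

1/266


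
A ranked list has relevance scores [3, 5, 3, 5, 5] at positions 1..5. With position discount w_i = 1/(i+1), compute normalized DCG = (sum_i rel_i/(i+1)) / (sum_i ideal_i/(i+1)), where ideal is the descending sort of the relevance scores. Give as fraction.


Position discount weights w_i = 1/(i+1) for i=1..5:
Weights = [1/2, 1/3, 1/4, 1/5, 1/6]
Actual relevance: [3, 5, 3, 5, 5]
DCG = 3/2 + 5/3 + 3/4 + 5/5 + 5/6 = 23/4
Ideal relevance (sorted desc): [5, 5, 5, 3, 3]
Ideal DCG = 5/2 + 5/3 + 5/4 + 3/5 + 3/6 = 391/60
nDCG = DCG / ideal_DCG = 23/4 / 391/60 = 15/17

15/17


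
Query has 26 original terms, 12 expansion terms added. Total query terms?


Original terms: 26
Expansion terms: 12
Total = 26 + 12 = 38

38


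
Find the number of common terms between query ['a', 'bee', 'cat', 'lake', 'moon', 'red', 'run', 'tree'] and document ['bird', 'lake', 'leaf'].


Query terms: ['a', 'bee', 'cat', 'lake', 'moon', 'red', 'run', 'tree']
Document terms: ['bird', 'lake', 'leaf']
Common terms: ['lake']
Overlap count = 1

1


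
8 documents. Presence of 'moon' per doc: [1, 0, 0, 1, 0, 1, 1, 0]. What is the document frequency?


Checking each document for 'moon':
Doc 1: present
Doc 2: absent
Doc 3: absent
Doc 4: present
Doc 5: absent
Doc 6: present
Doc 7: present
Doc 8: absent
df = sum of presences = 1 + 0 + 0 + 1 + 0 + 1 + 1 + 0 = 4

4


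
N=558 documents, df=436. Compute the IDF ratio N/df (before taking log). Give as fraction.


IDF ratio = N / df
= 558 / 436
= 279/218

279/218


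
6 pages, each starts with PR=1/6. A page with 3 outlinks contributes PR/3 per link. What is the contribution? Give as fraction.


Initial PR = 1/6 = 1/6
Outlinks = 3
Contribution per link = PR / outlinks
= 1/6 / 3
= 1/18

1/18


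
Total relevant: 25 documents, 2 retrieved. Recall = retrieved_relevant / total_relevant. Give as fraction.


Recall = retrieved_relevant / total_relevant
= 2 / 25
= 2 / (2 + 23)
= 2/25

2/25


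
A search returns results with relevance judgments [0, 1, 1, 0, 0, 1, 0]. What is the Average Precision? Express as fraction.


Computing P@k for each relevant position:
Position 1: not relevant
Position 2: relevant, P@2 = 1/2 = 1/2
Position 3: relevant, P@3 = 2/3 = 2/3
Position 4: not relevant
Position 5: not relevant
Position 6: relevant, P@6 = 3/6 = 1/2
Position 7: not relevant
Sum of P@k = 1/2 + 2/3 + 1/2 = 5/3
AP = 5/3 / 3 = 5/9

5/9


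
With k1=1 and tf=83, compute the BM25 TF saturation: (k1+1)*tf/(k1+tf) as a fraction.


BM25 TF component = (k1+1)*tf / (k1+tf)
k1 = 1, tf = 83
Numerator = (1+1)*83 = 166
Denominator = 1 + 83 = 84
= 166/84 = 83/42

83/42


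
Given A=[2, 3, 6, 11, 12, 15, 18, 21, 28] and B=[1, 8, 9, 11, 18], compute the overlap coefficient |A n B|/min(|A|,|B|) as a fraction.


A intersect B = [11, 18]
|A intersect B| = 2
min(|A|, |B|) = min(9, 5) = 5
Overlap = 2 / 5 = 2/5

2/5


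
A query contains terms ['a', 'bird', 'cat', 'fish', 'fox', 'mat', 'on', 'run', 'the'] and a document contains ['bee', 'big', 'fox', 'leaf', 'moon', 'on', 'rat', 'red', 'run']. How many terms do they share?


Query terms: ['a', 'bird', 'cat', 'fish', 'fox', 'mat', 'on', 'run', 'the']
Document terms: ['bee', 'big', 'fox', 'leaf', 'moon', 'on', 'rat', 'red', 'run']
Common terms: ['fox', 'on', 'run']
Overlap count = 3

3


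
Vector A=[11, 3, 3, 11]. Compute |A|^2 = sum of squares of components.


|A|^2 = sum of squared components
A[0]^2 = 11^2 = 121
A[1]^2 = 3^2 = 9
A[2]^2 = 3^2 = 9
A[3]^2 = 11^2 = 121
Sum = 121 + 9 + 9 + 121 = 260

260


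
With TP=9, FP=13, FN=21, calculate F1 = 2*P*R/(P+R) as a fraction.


F1 = 2 * P * R / (P + R)
P = TP/(TP+FP) = 9/22 = 9/22
R = TP/(TP+FN) = 9/30 = 3/10
2 * P * R = 2 * 9/22 * 3/10 = 27/110
P + R = 9/22 + 3/10 = 39/55
F1 = 27/110 / 39/55 = 9/26

9/26


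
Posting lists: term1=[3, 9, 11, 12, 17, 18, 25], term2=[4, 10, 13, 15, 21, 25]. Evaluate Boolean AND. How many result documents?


Boolean AND: find intersection of posting lists
term1 docs: [3, 9, 11, 12, 17, 18, 25]
term2 docs: [4, 10, 13, 15, 21, 25]
Intersection: [25]
|intersection| = 1

1


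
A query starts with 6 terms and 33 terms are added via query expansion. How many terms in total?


Original terms: 6
Expansion terms: 33
Total = 6 + 33 = 39

39


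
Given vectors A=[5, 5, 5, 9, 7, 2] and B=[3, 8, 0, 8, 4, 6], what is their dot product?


Dot product = sum of element-wise products
A[0]*B[0] = 5*3 = 15
A[1]*B[1] = 5*8 = 40
A[2]*B[2] = 5*0 = 0
A[3]*B[3] = 9*8 = 72
A[4]*B[4] = 7*4 = 28
A[5]*B[5] = 2*6 = 12
Sum = 15 + 40 + 0 + 72 + 28 + 12 = 167

167


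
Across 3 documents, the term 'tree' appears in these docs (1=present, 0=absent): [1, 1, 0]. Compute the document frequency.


Checking each document for 'tree':
Doc 1: present
Doc 2: present
Doc 3: absent
df = sum of presences = 1 + 1 + 0 = 2

2


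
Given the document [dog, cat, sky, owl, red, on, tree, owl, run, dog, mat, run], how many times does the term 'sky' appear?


Document has 12 words
Scanning for 'sky':
Found at positions: [2]
Count = 1

1


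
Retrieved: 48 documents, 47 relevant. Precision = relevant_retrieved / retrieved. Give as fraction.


Precision = relevant_retrieved / total_retrieved
= 47 / 48
= 47 / (47 + 1)
= 47/48

47/48


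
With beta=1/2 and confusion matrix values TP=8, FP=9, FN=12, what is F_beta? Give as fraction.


P = TP/(TP+FP) = 8/17 = 8/17
R = TP/(TP+FN) = 8/20 = 2/5
beta^2 = 1/2^2 = 1/4
(1 + beta^2) = 5/4
Numerator = (1+beta^2)*P*R = 4/17
Denominator = beta^2*P + R = 2/17 + 2/5 = 44/85
F_beta = 5/11

5/11


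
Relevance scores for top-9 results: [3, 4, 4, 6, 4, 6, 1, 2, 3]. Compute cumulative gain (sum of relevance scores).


Cumulative Gain = sum of relevance scores
Position 1: rel=3, running sum=3
Position 2: rel=4, running sum=7
Position 3: rel=4, running sum=11
Position 4: rel=6, running sum=17
Position 5: rel=4, running sum=21
Position 6: rel=6, running sum=27
Position 7: rel=1, running sum=28
Position 8: rel=2, running sum=30
Position 9: rel=3, running sum=33
CG = 33

33


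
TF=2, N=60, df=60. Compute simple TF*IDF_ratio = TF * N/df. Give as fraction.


TF * (N/df)
= 2 * (60/60)
= 2 * 1
= 2

2


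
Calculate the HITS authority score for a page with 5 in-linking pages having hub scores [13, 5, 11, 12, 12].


Authority = sum of hub scores of in-linkers
In-link 1: hub score = 13
In-link 2: hub score = 5
In-link 3: hub score = 11
In-link 4: hub score = 12
In-link 5: hub score = 12
Authority = 13 + 5 + 11 + 12 + 12 = 53

53


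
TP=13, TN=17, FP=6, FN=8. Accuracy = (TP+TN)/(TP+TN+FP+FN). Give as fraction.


Accuracy = (TP + TN) / (TP + TN + FP + FN)
TP + TN = 13 + 17 = 30
Total = 13 + 17 + 6 + 8 = 44
Accuracy = 30 / 44 = 15/22

15/22


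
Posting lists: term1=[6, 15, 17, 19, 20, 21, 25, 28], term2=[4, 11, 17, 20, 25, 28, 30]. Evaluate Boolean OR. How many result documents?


Boolean OR: find union of posting lists
term1 docs: [6, 15, 17, 19, 20, 21, 25, 28]
term2 docs: [4, 11, 17, 20, 25, 28, 30]
Union: [4, 6, 11, 15, 17, 19, 20, 21, 25, 28, 30]
|union| = 11

11


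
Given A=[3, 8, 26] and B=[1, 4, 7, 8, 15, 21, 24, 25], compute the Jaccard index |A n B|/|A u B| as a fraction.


A intersect B = [8]
|A intersect B| = 1
A union B = [1, 3, 4, 7, 8, 15, 21, 24, 25, 26]
|A union B| = 10
Jaccard = 1/10 = 1/10

1/10


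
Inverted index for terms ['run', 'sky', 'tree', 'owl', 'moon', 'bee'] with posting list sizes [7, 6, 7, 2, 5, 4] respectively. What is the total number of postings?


Summing posting list sizes:
'run': 7 postings
'sky': 6 postings
'tree': 7 postings
'owl': 2 postings
'moon': 5 postings
'bee': 4 postings
Total = 7 + 6 + 7 + 2 + 5 + 4 = 31

31


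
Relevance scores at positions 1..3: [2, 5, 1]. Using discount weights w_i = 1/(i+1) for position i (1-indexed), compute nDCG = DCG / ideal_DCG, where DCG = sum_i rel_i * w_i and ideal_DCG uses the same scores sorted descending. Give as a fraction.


Position discount weights w_i = 1/(i+1) for i=1..3:
Weights = [1/2, 1/3, 1/4]
Actual relevance: [2, 5, 1]
DCG = 2/2 + 5/3 + 1/4 = 35/12
Ideal relevance (sorted desc): [5, 2, 1]
Ideal DCG = 5/2 + 2/3 + 1/4 = 41/12
nDCG = DCG / ideal_DCG = 35/12 / 41/12 = 35/41

35/41


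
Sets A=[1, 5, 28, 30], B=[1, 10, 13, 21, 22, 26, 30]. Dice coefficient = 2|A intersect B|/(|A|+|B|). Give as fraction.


A intersect B = [1, 30]
|A intersect B| = 2
|A| = 4, |B| = 7
Dice = 2*2 / (4+7)
= 4 / 11 = 4/11

4/11


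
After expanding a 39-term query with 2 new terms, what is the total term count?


Original terms: 39
Expansion terms: 2
Total = 39 + 2 = 41

41


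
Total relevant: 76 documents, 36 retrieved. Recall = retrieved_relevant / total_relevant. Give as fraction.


Recall = retrieved_relevant / total_relevant
= 36 / 76
= 36 / (36 + 40)
= 9/19

9/19


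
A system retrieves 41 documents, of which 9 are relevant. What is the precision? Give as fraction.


Precision = relevant_retrieved / total_retrieved
= 9 / 41
= 9 / (9 + 32)
= 9/41

9/41


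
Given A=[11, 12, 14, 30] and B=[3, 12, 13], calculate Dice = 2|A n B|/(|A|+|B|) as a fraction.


A intersect B = [12]
|A intersect B| = 1
|A| = 4, |B| = 3
Dice = 2*1 / (4+3)
= 2 / 7 = 2/7

2/7


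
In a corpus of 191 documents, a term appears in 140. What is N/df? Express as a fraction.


IDF ratio = N / df
= 191 / 140
= 191/140

191/140


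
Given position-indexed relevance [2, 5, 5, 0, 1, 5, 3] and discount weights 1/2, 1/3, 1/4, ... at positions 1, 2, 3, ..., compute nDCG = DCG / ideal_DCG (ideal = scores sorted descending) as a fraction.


Position discount weights w_i = 1/(i+1) for i=1..7:
Weights = [1/2, 1/3, 1/4, 1/5, 1/6, 1/7, 1/8]
Actual relevance: [2, 5, 5, 0, 1, 5, 3]
DCG = 2/2 + 5/3 + 5/4 + 0/5 + 1/6 + 5/7 + 3/8 = 869/168
Ideal relevance (sorted desc): [5, 5, 5, 3, 2, 1, 0]
Ideal DCG = 5/2 + 5/3 + 5/4 + 3/5 + 2/6 + 1/7 + 0/8 = 909/140
nDCG = DCG / ideal_DCG = 869/168 / 909/140 = 4345/5454

4345/5454


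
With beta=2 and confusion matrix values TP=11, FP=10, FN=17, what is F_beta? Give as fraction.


P = TP/(TP+FP) = 11/21 = 11/21
R = TP/(TP+FN) = 11/28 = 11/28
beta^2 = 2^2 = 4
(1 + beta^2) = 5
Numerator = (1+beta^2)*P*R = 605/588
Denominator = beta^2*P + R = 44/21 + 11/28 = 209/84
F_beta = 55/133

55/133


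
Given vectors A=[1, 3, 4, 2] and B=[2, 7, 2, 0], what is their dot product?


Dot product = sum of element-wise products
A[0]*B[0] = 1*2 = 2
A[1]*B[1] = 3*7 = 21
A[2]*B[2] = 4*2 = 8
A[3]*B[3] = 2*0 = 0
Sum = 2 + 21 + 8 + 0 = 31

31


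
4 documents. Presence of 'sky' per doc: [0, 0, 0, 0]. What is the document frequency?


Checking each document for 'sky':
Doc 1: absent
Doc 2: absent
Doc 3: absent
Doc 4: absent
df = sum of presences = 0 + 0 + 0 + 0 = 0

0


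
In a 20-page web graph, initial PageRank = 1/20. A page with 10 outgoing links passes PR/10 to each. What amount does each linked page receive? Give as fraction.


Initial PR = 1/20 = 1/20
Outlinks = 10
Contribution per link = PR / outlinks
= 1/20 / 10
= 1/200

1/200


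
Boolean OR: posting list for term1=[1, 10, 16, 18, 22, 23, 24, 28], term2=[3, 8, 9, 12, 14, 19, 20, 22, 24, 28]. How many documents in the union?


Boolean OR: find union of posting lists
term1 docs: [1, 10, 16, 18, 22, 23, 24, 28]
term2 docs: [3, 8, 9, 12, 14, 19, 20, 22, 24, 28]
Union: [1, 3, 8, 9, 10, 12, 14, 16, 18, 19, 20, 22, 23, 24, 28]
|union| = 15

15


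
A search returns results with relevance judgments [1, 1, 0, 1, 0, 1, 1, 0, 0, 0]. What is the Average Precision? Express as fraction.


Computing P@k for each relevant position:
Position 1: relevant, P@1 = 1/1 = 1
Position 2: relevant, P@2 = 2/2 = 1
Position 3: not relevant
Position 4: relevant, P@4 = 3/4 = 3/4
Position 5: not relevant
Position 6: relevant, P@6 = 4/6 = 2/3
Position 7: relevant, P@7 = 5/7 = 5/7
Position 8: not relevant
Position 9: not relevant
Position 10: not relevant
Sum of P@k = 1 + 1 + 3/4 + 2/3 + 5/7 = 347/84
AP = 347/84 / 5 = 347/420

347/420


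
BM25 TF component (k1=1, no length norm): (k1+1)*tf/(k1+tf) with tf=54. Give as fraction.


BM25 TF component = (k1+1)*tf / (k1+tf)
k1 = 1, tf = 54
Numerator = (1+1)*54 = 108
Denominator = 1 + 54 = 55
= 108/55 = 108/55

108/55


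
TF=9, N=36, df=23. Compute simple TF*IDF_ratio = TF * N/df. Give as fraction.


TF * (N/df)
= 9 * (36/23)
= 9 * 36/23
= 324/23

324/23


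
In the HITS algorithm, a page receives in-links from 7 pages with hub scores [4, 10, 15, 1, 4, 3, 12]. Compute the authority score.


Authority = sum of hub scores of in-linkers
In-link 1: hub score = 4
In-link 2: hub score = 10
In-link 3: hub score = 15
In-link 4: hub score = 1
In-link 5: hub score = 4
In-link 6: hub score = 3
In-link 7: hub score = 12
Authority = 4 + 10 + 15 + 1 + 4 + 3 + 12 = 49

49


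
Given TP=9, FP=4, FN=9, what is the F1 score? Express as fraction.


F1 = 2 * P * R / (P + R)
P = TP/(TP+FP) = 9/13 = 9/13
R = TP/(TP+FN) = 9/18 = 1/2
2 * P * R = 2 * 9/13 * 1/2 = 9/13
P + R = 9/13 + 1/2 = 31/26
F1 = 9/13 / 31/26 = 18/31

18/31


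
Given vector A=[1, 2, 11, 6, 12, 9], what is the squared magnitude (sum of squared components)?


|A|^2 = sum of squared components
A[0]^2 = 1^2 = 1
A[1]^2 = 2^2 = 4
A[2]^2 = 11^2 = 121
A[3]^2 = 6^2 = 36
A[4]^2 = 12^2 = 144
A[5]^2 = 9^2 = 81
Sum = 1 + 4 + 121 + 36 + 144 + 81 = 387

387


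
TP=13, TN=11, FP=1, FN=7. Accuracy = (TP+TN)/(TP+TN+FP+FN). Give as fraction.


Accuracy = (TP + TN) / (TP + TN + FP + FN)
TP + TN = 13 + 11 = 24
Total = 13 + 11 + 1 + 7 = 32
Accuracy = 24 / 32 = 3/4

3/4


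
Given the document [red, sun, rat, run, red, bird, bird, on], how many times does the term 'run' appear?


Document has 8 words
Scanning for 'run':
Found at positions: [3]
Count = 1

1


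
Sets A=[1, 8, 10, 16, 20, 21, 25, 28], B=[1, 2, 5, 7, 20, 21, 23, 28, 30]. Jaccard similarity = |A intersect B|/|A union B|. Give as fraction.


A intersect B = [1, 20, 21, 28]
|A intersect B| = 4
A union B = [1, 2, 5, 7, 8, 10, 16, 20, 21, 23, 25, 28, 30]
|A union B| = 13
Jaccard = 4/13 = 4/13

4/13


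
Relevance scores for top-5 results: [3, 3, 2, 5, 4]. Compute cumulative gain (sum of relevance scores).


Cumulative Gain = sum of relevance scores
Position 1: rel=3, running sum=3
Position 2: rel=3, running sum=6
Position 3: rel=2, running sum=8
Position 4: rel=5, running sum=13
Position 5: rel=4, running sum=17
CG = 17

17


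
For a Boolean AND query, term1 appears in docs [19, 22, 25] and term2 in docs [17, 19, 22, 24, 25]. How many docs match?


Boolean AND: find intersection of posting lists
term1 docs: [19, 22, 25]
term2 docs: [17, 19, 22, 24, 25]
Intersection: [19, 22, 25]
|intersection| = 3

3


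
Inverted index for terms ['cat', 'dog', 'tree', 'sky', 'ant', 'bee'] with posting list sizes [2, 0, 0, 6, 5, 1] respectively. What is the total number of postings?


Summing posting list sizes:
'cat': 2 postings
'dog': 0 postings
'tree': 0 postings
'sky': 6 postings
'ant': 5 postings
'bee': 1 postings
Total = 2 + 0 + 0 + 6 + 5 + 1 = 14

14


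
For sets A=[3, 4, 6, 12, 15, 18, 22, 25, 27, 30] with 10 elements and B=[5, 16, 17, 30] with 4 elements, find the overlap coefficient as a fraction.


A intersect B = [30]
|A intersect B| = 1
min(|A|, |B|) = min(10, 4) = 4
Overlap = 1 / 4 = 1/4

1/4


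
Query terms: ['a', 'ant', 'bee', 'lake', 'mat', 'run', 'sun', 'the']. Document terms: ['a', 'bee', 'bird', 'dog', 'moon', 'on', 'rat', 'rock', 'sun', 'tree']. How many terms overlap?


Query terms: ['a', 'ant', 'bee', 'lake', 'mat', 'run', 'sun', 'the']
Document terms: ['a', 'bee', 'bird', 'dog', 'moon', 'on', 'rat', 'rock', 'sun', 'tree']
Common terms: ['a', 'bee', 'sun']
Overlap count = 3

3


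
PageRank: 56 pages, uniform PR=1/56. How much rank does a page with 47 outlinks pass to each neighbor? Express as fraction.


Initial PR = 1/56 = 1/56
Outlinks = 47
Contribution per link = PR / outlinks
= 1/56 / 47
= 1/2632

1/2632


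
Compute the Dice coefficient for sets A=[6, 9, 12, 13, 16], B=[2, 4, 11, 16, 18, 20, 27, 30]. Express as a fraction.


A intersect B = [16]
|A intersect B| = 1
|A| = 5, |B| = 8
Dice = 2*1 / (5+8)
= 2 / 13 = 2/13

2/13


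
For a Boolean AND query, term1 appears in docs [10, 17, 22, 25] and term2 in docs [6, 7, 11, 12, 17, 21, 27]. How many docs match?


Boolean AND: find intersection of posting lists
term1 docs: [10, 17, 22, 25]
term2 docs: [6, 7, 11, 12, 17, 21, 27]
Intersection: [17]
|intersection| = 1

1


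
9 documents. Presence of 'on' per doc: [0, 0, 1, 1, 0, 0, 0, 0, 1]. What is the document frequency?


Checking each document for 'on':
Doc 1: absent
Doc 2: absent
Doc 3: present
Doc 4: present
Doc 5: absent
Doc 6: absent
Doc 7: absent
Doc 8: absent
Doc 9: present
df = sum of presences = 0 + 0 + 1 + 1 + 0 + 0 + 0 + 0 + 1 = 3

3


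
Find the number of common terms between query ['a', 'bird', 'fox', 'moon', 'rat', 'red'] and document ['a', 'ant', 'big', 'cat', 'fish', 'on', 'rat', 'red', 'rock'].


Query terms: ['a', 'bird', 'fox', 'moon', 'rat', 'red']
Document terms: ['a', 'ant', 'big', 'cat', 'fish', 'on', 'rat', 'red', 'rock']
Common terms: ['a', 'rat', 'red']
Overlap count = 3

3


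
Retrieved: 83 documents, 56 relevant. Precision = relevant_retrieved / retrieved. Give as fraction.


Precision = relevant_retrieved / total_retrieved
= 56 / 83
= 56 / (56 + 27)
= 56/83

56/83


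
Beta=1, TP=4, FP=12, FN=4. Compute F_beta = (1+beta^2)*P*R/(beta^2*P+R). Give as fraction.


P = TP/(TP+FP) = 4/16 = 1/4
R = TP/(TP+FN) = 4/8 = 1/2
beta^2 = 1^2 = 1
(1 + beta^2) = 2
Numerator = (1+beta^2)*P*R = 1/4
Denominator = beta^2*P + R = 1/4 + 1/2 = 3/4
F_beta = 1/3

1/3


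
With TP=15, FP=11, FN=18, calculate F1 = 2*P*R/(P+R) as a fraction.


F1 = 2 * P * R / (P + R)
P = TP/(TP+FP) = 15/26 = 15/26
R = TP/(TP+FN) = 15/33 = 5/11
2 * P * R = 2 * 15/26 * 5/11 = 75/143
P + R = 15/26 + 5/11 = 295/286
F1 = 75/143 / 295/286 = 30/59

30/59


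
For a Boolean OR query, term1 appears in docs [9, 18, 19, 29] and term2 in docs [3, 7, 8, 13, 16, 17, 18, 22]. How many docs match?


Boolean OR: find union of posting lists
term1 docs: [9, 18, 19, 29]
term2 docs: [3, 7, 8, 13, 16, 17, 18, 22]
Union: [3, 7, 8, 9, 13, 16, 17, 18, 19, 22, 29]
|union| = 11

11


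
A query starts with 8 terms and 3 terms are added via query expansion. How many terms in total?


Original terms: 8
Expansion terms: 3
Total = 8 + 3 = 11

11


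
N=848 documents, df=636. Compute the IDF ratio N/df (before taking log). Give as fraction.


IDF ratio = N / df
= 848 / 636
= 4/3

4/3


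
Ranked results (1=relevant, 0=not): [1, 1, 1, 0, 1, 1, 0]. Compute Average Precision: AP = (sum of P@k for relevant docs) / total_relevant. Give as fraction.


Computing P@k for each relevant position:
Position 1: relevant, P@1 = 1/1 = 1
Position 2: relevant, P@2 = 2/2 = 1
Position 3: relevant, P@3 = 3/3 = 1
Position 4: not relevant
Position 5: relevant, P@5 = 4/5 = 4/5
Position 6: relevant, P@6 = 5/6 = 5/6
Position 7: not relevant
Sum of P@k = 1 + 1 + 1 + 4/5 + 5/6 = 139/30
AP = 139/30 / 5 = 139/150

139/150


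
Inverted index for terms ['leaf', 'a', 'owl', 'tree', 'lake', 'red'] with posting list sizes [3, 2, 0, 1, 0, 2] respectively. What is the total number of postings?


Summing posting list sizes:
'leaf': 3 postings
'a': 2 postings
'owl': 0 postings
'tree': 1 postings
'lake': 0 postings
'red': 2 postings
Total = 3 + 2 + 0 + 1 + 0 + 2 = 8

8


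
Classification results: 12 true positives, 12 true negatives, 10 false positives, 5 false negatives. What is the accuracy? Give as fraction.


Accuracy = (TP + TN) / (TP + TN + FP + FN)
TP + TN = 12 + 12 = 24
Total = 12 + 12 + 10 + 5 = 39
Accuracy = 24 / 39 = 8/13

8/13


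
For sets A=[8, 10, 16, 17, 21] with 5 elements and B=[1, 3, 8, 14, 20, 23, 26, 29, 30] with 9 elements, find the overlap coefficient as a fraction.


A intersect B = [8]
|A intersect B| = 1
min(|A|, |B|) = min(5, 9) = 5
Overlap = 1 / 5 = 1/5

1/5


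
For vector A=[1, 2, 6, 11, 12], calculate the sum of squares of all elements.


|A|^2 = sum of squared components
A[0]^2 = 1^2 = 1
A[1]^2 = 2^2 = 4
A[2]^2 = 6^2 = 36
A[3]^2 = 11^2 = 121
A[4]^2 = 12^2 = 144
Sum = 1 + 4 + 36 + 121 + 144 = 306

306


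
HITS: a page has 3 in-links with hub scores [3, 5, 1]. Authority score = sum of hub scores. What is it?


Authority = sum of hub scores of in-linkers
In-link 1: hub score = 3
In-link 2: hub score = 5
In-link 3: hub score = 1
Authority = 3 + 5 + 1 = 9

9


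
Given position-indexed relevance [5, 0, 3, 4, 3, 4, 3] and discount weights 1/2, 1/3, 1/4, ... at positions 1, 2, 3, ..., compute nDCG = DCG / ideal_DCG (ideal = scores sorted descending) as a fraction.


Position discount weights w_i = 1/(i+1) for i=1..7:
Weights = [1/2, 1/3, 1/4, 1/5, 1/6, 1/7, 1/8]
Actual relevance: [5, 0, 3, 4, 3, 4, 3]
DCG = 5/2 + 0/3 + 3/4 + 4/5 + 3/6 + 4/7 + 3/8 = 1539/280
Ideal relevance (sorted desc): [5, 4, 4, 3, 3, 3, 0]
Ideal DCG = 5/2 + 4/3 + 4/4 + 3/5 + 3/6 + 3/7 + 0/8 = 668/105
nDCG = DCG / ideal_DCG = 1539/280 / 668/105 = 4617/5344

4617/5344


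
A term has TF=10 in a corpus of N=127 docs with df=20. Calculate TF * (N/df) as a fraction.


TF * (N/df)
= 10 * (127/20)
= 10 * 127/20
= 127/2

127/2


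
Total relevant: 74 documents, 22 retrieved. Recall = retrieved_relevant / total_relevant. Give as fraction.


Recall = retrieved_relevant / total_relevant
= 22 / 74
= 22 / (22 + 52)
= 11/37

11/37


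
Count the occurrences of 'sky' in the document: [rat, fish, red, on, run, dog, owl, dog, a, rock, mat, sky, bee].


Document has 13 words
Scanning for 'sky':
Found at positions: [11]
Count = 1

1


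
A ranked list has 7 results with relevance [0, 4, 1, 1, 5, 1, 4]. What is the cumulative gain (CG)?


Cumulative Gain = sum of relevance scores
Position 1: rel=0, running sum=0
Position 2: rel=4, running sum=4
Position 3: rel=1, running sum=5
Position 4: rel=1, running sum=6
Position 5: rel=5, running sum=11
Position 6: rel=1, running sum=12
Position 7: rel=4, running sum=16
CG = 16

16


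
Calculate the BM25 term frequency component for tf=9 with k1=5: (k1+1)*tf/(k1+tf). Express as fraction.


BM25 TF component = (k1+1)*tf / (k1+tf)
k1 = 5, tf = 9
Numerator = (5+1)*9 = 54
Denominator = 5 + 9 = 14
= 54/14 = 27/7

27/7


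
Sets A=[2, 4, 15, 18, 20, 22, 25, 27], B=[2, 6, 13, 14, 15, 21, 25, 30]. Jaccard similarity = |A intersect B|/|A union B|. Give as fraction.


A intersect B = [2, 15, 25]
|A intersect B| = 3
A union B = [2, 4, 6, 13, 14, 15, 18, 20, 21, 22, 25, 27, 30]
|A union B| = 13
Jaccard = 3/13 = 3/13

3/13


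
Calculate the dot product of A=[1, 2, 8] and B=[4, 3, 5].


Dot product = sum of element-wise products
A[0]*B[0] = 1*4 = 4
A[1]*B[1] = 2*3 = 6
A[2]*B[2] = 8*5 = 40
Sum = 4 + 6 + 40 = 50

50


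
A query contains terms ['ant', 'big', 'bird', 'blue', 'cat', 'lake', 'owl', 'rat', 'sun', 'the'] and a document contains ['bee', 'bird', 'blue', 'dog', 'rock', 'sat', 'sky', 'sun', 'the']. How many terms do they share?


Query terms: ['ant', 'big', 'bird', 'blue', 'cat', 'lake', 'owl', 'rat', 'sun', 'the']
Document terms: ['bee', 'bird', 'blue', 'dog', 'rock', 'sat', 'sky', 'sun', 'the']
Common terms: ['bird', 'blue', 'sun', 'the']
Overlap count = 4

4


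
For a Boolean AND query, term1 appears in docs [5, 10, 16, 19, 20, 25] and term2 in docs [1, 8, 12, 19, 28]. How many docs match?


Boolean AND: find intersection of posting lists
term1 docs: [5, 10, 16, 19, 20, 25]
term2 docs: [1, 8, 12, 19, 28]
Intersection: [19]
|intersection| = 1

1


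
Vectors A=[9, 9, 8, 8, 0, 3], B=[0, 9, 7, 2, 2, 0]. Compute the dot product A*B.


Dot product = sum of element-wise products
A[0]*B[0] = 9*0 = 0
A[1]*B[1] = 9*9 = 81
A[2]*B[2] = 8*7 = 56
A[3]*B[3] = 8*2 = 16
A[4]*B[4] = 0*2 = 0
A[5]*B[5] = 3*0 = 0
Sum = 0 + 81 + 56 + 16 + 0 + 0 = 153

153


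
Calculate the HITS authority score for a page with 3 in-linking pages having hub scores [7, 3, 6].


Authority = sum of hub scores of in-linkers
In-link 1: hub score = 7
In-link 2: hub score = 3
In-link 3: hub score = 6
Authority = 7 + 3 + 6 = 16

16


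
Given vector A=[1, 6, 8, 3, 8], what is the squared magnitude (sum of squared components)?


|A|^2 = sum of squared components
A[0]^2 = 1^2 = 1
A[1]^2 = 6^2 = 36
A[2]^2 = 8^2 = 64
A[3]^2 = 3^2 = 9
A[4]^2 = 8^2 = 64
Sum = 1 + 36 + 64 + 9 + 64 = 174

174


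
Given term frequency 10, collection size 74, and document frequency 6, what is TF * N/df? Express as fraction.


TF * (N/df)
= 10 * (74/6)
= 10 * 37/3
= 370/3

370/3


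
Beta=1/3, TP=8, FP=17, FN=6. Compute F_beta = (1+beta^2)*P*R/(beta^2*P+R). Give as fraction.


P = TP/(TP+FP) = 8/25 = 8/25
R = TP/(TP+FN) = 8/14 = 4/7
beta^2 = 1/3^2 = 1/9
(1 + beta^2) = 10/9
Numerator = (1+beta^2)*P*R = 64/315
Denominator = beta^2*P + R = 8/225 + 4/7 = 956/1575
F_beta = 80/239

80/239


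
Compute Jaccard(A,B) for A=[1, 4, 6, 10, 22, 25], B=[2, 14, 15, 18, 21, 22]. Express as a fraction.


A intersect B = [22]
|A intersect B| = 1
A union B = [1, 2, 4, 6, 10, 14, 15, 18, 21, 22, 25]
|A union B| = 11
Jaccard = 1/11 = 1/11

1/11


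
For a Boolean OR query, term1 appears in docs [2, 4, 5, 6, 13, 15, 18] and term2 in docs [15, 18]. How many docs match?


Boolean OR: find union of posting lists
term1 docs: [2, 4, 5, 6, 13, 15, 18]
term2 docs: [15, 18]
Union: [2, 4, 5, 6, 13, 15, 18]
|union| = 7

7


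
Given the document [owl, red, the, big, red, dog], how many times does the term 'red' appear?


Document has 6 words
Scanning for 'red':
Found at positions: [1, 4]
Count = 2

2


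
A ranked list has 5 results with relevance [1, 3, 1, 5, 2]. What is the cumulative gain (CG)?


Cumulative Gain = sum of relevance scores
Position 1: rel=1, running sum=1
Position 2: rel=3, running sum=4
Position 3: rel=1, running sum=5
Position 4: rel=5, running sum=10
Position 5: rel=2, running sum=12
CG = 12

12


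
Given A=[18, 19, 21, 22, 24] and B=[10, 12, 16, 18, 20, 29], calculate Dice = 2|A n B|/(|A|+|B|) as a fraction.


A intersect B = [18]
|A intersect B| = 1
|A| = 5, |B| = 6
Dice = 2*1 / (5+6)
= 2 / 11 = 2/11

2/11


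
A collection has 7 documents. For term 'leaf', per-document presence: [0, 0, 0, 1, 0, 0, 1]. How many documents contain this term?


Checking each document for 'leaf':
Doc 1: absent
Doc 2: absent
Doc 3: absent
Doc 4: present
Doc 5: absent
Doc 6: absent
Doc 7: present
df = sum of presences = 0 + 0 + 0 + 1 + 0 + 0 + 1 = 2

2


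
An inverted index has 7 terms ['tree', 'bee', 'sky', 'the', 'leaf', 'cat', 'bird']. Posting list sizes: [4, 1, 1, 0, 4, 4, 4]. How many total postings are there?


Summing posting list sizes:
'tree': 4 postings
'bee': 1 postings
'sky': 1 postings
'the': 0 postings
'leaf': 4 postings
'cat': 4 postings
'bird': 4 postings
Total = 4 + 1 + 1 + 0 + 4 + 4 + 4 = 18

18


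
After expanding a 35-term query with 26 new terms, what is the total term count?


Original terms: 35
Expansion terms: 26
Total = 35 + 26 = 61

61


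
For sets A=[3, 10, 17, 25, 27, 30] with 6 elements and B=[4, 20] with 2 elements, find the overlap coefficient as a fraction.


A intersect B = []
|A intersect B| = 0
min(|A|, |B|) = min(6, 2) = 2
Overlap = 0 / 2 = 0

0


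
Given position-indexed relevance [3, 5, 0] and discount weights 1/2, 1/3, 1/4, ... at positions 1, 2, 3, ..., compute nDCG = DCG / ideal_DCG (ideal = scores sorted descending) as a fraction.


Position discount weights w_i = 1/(i+1) for i=1..3:
Weights = [1/2, 1/3, 1/4]
Actual relevance: [3, 5, 0]
DCG = 3/2 + 5/3 + 0/4 = 19/6
Ideal relevance (sorted desc): [5, 3, 0]
Ideal DCG = 5/2 + 3/3 + 0/4 = 7/2
nDCG = DCG / ideal_DCG = 19/6 / 7/2 = 19/21

19/21


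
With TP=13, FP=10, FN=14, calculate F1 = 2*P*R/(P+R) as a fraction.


F1 = 2 * P * R / (P + R)
P = TP/(TP+FP) = 13/23 = 13/23
R = TP/(TP+FN) = 13/27 = 13/27
2 * P * R = 2 * 13/23 * 13/27 = 338/621
P + R = 13/23 + 13/27 = 650/621
F1 = 338/621 / 650/621 = 13/25

13/25


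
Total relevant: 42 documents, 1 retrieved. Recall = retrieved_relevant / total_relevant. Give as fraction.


Recall = retrieved_relevant / total_relevant
= 1 / 42
= 1 / (1 + 41)
= 1/42

1/42


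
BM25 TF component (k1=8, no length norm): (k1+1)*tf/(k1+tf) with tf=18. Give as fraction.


BM25 TF component = (k1+1)*tf / (k1+tf)
k1 = 8, tf = 18
Numerator = (8+1)*18 = 162
Denominator = 8 + 18 = 26
= 162/26 = 81/13

81/13


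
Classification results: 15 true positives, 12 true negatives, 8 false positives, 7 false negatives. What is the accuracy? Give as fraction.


Accuracy = (TP + TN) / (TP + TN + FP + FN)
TP + TN = 15 + 12 = 27
Total = 15 + 12 + 8 + 7 = 42
Accuracy = 27 / 42 = 9/14

9/14


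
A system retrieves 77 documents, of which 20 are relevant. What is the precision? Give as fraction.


Precision = relevant_retrieved / total_retrieved
= 20 / 77
= 20 / (20 + 57)
= 20/77

20/77


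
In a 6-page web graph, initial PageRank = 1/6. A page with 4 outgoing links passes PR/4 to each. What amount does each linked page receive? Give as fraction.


Initial PR = 1/6 = 1/6
Outlinks = 4
Contribution per link = PR / outlinks
= 1/6 / 4
= 1/24

1/24


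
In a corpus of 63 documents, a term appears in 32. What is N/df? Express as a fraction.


IDF ratio = N / df
= 63 / 32
= 63/32

63/32


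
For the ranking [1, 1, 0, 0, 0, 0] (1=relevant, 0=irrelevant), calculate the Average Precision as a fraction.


Computing P@k for each relevant position:
Position 1: relevant, P@1 = 1/1 = 1
Position 2: relevant, P@2 = 2/2 = 1
Position 3: not relevant
Position 4: not relevant
Position 5: not relevant
Position 6: not relevant
Sum of P@k = 1 + 1 = 2
AP = 2 / 2 = 1

1


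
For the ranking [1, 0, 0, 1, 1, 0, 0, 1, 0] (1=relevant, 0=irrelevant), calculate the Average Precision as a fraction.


Computing P@k for each relevant position:
Position 1: relevant, P@1 = 1/1 = 1
Position 2: not relevant
Position 3: not relevant
Position 4: relevant, P@4 = 2/4 = 1/2
Position 5: relevant, P@5 = 3/5 = 3/5
Position 6: not relevant
Position 7: not relevant
Position 8: relevant, P@8 = 4/8 = 1/2
Position 9: not relevant
Sum of P@k = 1 + 1/2 + 3/5 + 1/2 = 13/5
AP = 13/5 / 4 = 13/20

13/20


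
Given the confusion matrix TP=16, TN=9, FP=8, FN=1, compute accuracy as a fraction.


Accuracy = (TP + TN) / (TP + TN + FP + FN)
TP + TN = 16 + 9 = 25
Total = 16 + 9 + 8 + 1 = 34
Accuracy = 25 / 34 = 25/34

25/34


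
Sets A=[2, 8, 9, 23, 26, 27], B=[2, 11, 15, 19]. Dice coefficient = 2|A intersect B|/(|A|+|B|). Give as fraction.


A intersect B = [2]
|A intersect B| = 1
|A| = 6, |B| = 4
Dice = 2*1 / (6+4)
= 2 / 10 = 1/5

1/5


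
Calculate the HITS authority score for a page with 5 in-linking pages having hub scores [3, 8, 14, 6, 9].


Authority = sum of hub scores of in-linkers
In-link 1: hub score = 3
In-link 2: hub score = 8
In-link 3: hub score = 14
In-link 4: hub score = 6
In-link 5: hub score = 9
Authority = 3 + 8 + 14 + 6 + 9 = 40

40


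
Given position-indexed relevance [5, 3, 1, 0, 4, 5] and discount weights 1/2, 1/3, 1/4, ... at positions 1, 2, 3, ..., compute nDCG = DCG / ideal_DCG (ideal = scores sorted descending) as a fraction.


Position discount weights w_i = 1/(i+1) for i=1..6:
Weights = [1/2, 1/3, 1/4, 1/5, 1/6, 1/7]
Actual relevance: [5, 3, 1, 0, 4, 5]
DCG = 5/2 + 3/3 + 1/4 + 0/5 + 4/6 + 5/7 = 431/84
Ideal relevance (sorted desc): [5, 5, 4, 3, 1, 0]
Ideal DCG = 5/2 + 5/3 + 4/4 + 3/5 + 1/6 + 0/7 = 89/15
nDCG = DCG / ideal_DCG = 431/84 / 89/15 = 2155/2492

2155/2492


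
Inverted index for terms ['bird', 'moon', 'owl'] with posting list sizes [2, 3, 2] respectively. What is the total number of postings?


Summing posting list sizes:
'bird': 2 postings
'moon': 3 postings
'owl': 2 postings
Total = 2 + 3 + 2 = 7

7


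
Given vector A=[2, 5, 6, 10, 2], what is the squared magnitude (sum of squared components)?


|A|^2 = sum of squared components
A[0]^2 = 2^2 = 4
A[1]^2 = 5^2 = 25
A[2]^2 = 6^2 = 36
A[3]^2 = 10^2 = 100
A[4]^2 = 2^2 = 4
Sum = 4 + 25 + 36 + 100 + 4 = 169

169


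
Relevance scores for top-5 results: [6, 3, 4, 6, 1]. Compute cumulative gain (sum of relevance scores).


Cumulative Gain = sum of relevance scores
Position 1: rel=6, running sum=6
Position 2: rel=3, running sum=9
Position 3: rel=4, running sum=13
Position 4: rel=6, running sum=19
Position 5: rel=1, running sum=20
CG = 20

20
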